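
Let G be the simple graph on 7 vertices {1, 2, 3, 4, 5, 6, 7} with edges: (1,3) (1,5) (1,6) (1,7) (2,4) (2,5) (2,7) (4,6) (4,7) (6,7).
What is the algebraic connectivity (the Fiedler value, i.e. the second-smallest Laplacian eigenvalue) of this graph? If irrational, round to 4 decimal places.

With the vertex order [1, 2, 3, 4, 5, 6, 7], the degrees are [4, 3, 1, 3, 2, 3, 4], giving D = diag(4, 3, 1, 3, 2, 3, 4) and L = D - A. The smallest Laplacian eigenvalue is always 0. The next one, lambda_2 = 0.8478, measures how hard the graph is to disconnect: larger values mean better connectivity. There is one zero in the spectrum, matching the 1 component.

0.8478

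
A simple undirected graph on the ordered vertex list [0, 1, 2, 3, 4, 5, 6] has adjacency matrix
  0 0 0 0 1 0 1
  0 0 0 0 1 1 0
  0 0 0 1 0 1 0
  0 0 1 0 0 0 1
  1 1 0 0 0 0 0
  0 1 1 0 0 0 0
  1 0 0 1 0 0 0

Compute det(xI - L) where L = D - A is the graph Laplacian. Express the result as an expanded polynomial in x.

x^7 - 14x^6 + 77x^5 - 210x^4 + 294x^3 - 196x^2 + 49x

With the vertex order [0, 1, 2, 3, 4, 5, 6], the degrees are [2, 2, 2, 2, 2, 2, 2], giving D = diag(2, 2, 2, 2, 2, 2, 2) and L = D - A. Computing det(xI - L) by cofactor expansion (or equivalently via sum-over-permutations) gives x^7 - 14x^6 + 77x^5 - 210x^4 + 294x^3 - 196x^2 + 49x. Since p(0) = det(-L) = 0, x divides p(x).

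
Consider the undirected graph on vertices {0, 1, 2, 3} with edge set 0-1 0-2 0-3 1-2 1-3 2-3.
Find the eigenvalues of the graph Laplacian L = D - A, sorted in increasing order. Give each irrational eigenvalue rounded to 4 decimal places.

[0, 4, 4, 4]

Reading degrees in the order [0, 1, 2, 3] gives [3, 3, 3, 3]; set D = diag(3, 3, 3, 3) and form L = D - A. The multiplicity of 0 as a Laplacian eigenvalue equals the number of connected components.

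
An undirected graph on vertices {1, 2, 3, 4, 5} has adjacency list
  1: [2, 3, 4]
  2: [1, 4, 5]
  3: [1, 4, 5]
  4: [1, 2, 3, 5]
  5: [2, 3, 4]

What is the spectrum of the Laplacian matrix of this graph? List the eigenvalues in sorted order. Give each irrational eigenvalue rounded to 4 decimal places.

With the vertex order [1, 2, 3, 4, 5], the degrees are [3, 3, 3, 4, 3], giving D = diag(3, 3, 3, 4, 3) and L = D - A. L is symmetric positive semidefinite, so every eigenvalue is real and nonnegative. The largest eigenvalue, 5, is at most the vertex count 5. There is one zero in the spectrum, matching the 1 component.

[0, 3, 3, 5, 5]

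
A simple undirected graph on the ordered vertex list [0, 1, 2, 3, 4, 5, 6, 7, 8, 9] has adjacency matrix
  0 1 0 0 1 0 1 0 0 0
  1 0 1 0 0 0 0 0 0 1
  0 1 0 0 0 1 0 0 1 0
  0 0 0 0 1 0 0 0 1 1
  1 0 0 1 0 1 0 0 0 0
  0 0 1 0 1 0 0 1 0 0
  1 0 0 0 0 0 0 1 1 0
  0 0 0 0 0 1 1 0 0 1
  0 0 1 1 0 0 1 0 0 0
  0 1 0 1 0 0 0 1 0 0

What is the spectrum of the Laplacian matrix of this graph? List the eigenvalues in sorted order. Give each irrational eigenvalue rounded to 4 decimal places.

[0, 2, 2, 2, 2, 2, 5, 5, 5, 5]

With the vertex order [0, 1, 2, 3, 4, 5, 6, 7, 8, 9], the degrees are [3, 3, 3, 3, 3, 3, 3, 3, 3, 3], giving D = diag(3, 3, 3, 3, 3, 3, 3, 3, 3, 3) and L = D - A. Since every row of L sums to 0, the all-ones vector is in the kernel and 0 is an eigenvalue. The single zero eigenvalue shows the graph is connected. The eigenvalues sum to 30, which equals trace(L) = 2|E|.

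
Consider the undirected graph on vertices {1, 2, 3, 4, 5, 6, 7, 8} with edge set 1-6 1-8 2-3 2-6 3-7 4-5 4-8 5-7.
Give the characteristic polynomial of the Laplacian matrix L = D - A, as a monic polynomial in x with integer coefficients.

With the vertex order [1, 2, 3, 4, 5, 6, 7, 8], the degrees are [2, 2, 2, 2, 2, 2, 2, 2], giving D = diag(2, 2, 2, 2, 2, 2, 2, 2) and L = D - A. Computing det(xI - L) by cofactor expansion (or equivalently via sum-over-permutations) gives x^8 - 16x^7 + 104x^6 - 352x^5 + 660x^4 - 672x^3 + 336x^2 - 64x. The coefficient of x^7 equals -trace(L) = -16, matching the sum of degrees. The eigenvalues sum to 16, which equals trace(L) = 2|E|.

x^8 - 16x^7 + 104x^6 - 352x^5 + 660x^4 - 672x^3 + 336x^2 - 64x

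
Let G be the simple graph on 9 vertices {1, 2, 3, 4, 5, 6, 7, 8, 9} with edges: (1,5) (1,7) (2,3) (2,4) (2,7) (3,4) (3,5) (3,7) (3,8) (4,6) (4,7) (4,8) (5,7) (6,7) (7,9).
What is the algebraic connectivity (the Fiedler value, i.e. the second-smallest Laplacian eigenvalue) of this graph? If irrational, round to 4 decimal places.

0.9527

Reading degrees in the order [1, 2, 3, 4, 5, 6, 7, 8, 9] gives [2, 3, 5, 5, 3, 2, 7, 2, 1]; set D = diag(2, 3, 5, 5, 3, 2, 7, 2, 1) and form L = D - A. Computing the eigenvalues of L and sorting gives [0, 0.9527, 1.3250, 1.8186, 2.5242, 3.4322, 5.5979, 6.2829, 8.0663]. The Fiedler value lambda_2 = 0.9527 is strictly positive, so the graph is connected.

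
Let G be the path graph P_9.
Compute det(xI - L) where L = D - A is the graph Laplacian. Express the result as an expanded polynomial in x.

x^9 - 16x^8 + 105x^7 - 364x^6 + 715x^5 - 792x^4 + 462x^3 - 120x^2 + 9x

The graph has 9 vertices and degree multiset [2, 2, 2, 2, 2, 2, 2, 1, 1]; D is the diagonal matrix of degrees and L = D - A. Computing det(xI - L) by cofactor expansion (or equivalently via sum-over-permutations) gives x^9 - 16x^8 + 105x^7 - 364x^6 + 715x^5 - 792x^4 + 462x^3 - 120x^2 + 9x. The constant term is 0 because L is singular (the all-ones vector lies in its kernel). There is one zero in the spectrum, matching the 1 component. By the matrix-tree theorem the graph has (1/9) * product of the nonzero eigenvalues = 1 spanning tree.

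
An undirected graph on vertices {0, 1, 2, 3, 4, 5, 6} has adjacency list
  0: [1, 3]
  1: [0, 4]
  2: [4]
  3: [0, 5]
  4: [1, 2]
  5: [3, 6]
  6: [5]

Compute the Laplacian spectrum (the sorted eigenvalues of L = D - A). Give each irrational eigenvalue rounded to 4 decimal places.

Reading degrees in the order [0, 1, 2, 3, 4, 5, 6] gives [2, 2, 1, 2, 2, 2, 1]; set D = diag(2, 2, 1, 2, 2, 2, 1) and form L = D - A. Diagonalising L (or applying a numerical eigensolver to the 7x7 matrix) gives the spectrum above. The single zero eigenvalue shows the graph is connected. The largest eigenvalue, 3.8019, is at most the vertex count 7. There is one zero in the spectrum, matching the 1 component.

[0, 0.1981, 0.7530, 1.5550, 2.4450, 3.2470, 3.8019]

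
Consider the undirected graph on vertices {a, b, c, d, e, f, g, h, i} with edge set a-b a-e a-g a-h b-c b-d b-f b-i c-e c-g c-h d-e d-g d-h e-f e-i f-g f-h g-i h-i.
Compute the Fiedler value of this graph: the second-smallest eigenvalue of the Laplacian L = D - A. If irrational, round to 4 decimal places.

Each diagonal entry of L is the vertex degree and each off-diagonal entry is -1 where an edge is present, 0 otherwise; in the order [a, b, c, d, e, f, g, h, i] the diagonal is [4, 5, 4, 4, 5, 4, 5, 5, 4]. Computing the eigenvalues of L and sorting gives [0, 4, 4, 4, 4, 5, 5, 5, 9]. The Fiedler value lambda_2 = 4 is strictly positive, so the graph is connected. The eigenvalues sum to 40, which equals trace(L) = 2|E|. There is one zero in the spectrum, matching the 1 component.

4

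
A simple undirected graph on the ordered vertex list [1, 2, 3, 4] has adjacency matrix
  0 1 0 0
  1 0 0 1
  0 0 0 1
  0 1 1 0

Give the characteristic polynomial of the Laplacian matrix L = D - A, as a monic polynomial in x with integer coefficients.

x^4 - 6x^3 + 10x^2 - 4x

Each diagonal entry of L is the vertex degree and each off-diagonal entry is -1 where an edge is present, 0 otherwise; in the order [1, 2, 3, 4] the diagonal is [1, 2, 1, 2]. Computing det(xI - L) by cofactor expansion (or equivalently via sum-over-permutations) gives x^4 - 6x^3 + 10x^2 - 4x. Since p(0) = det(-L) = 0, x divides p(x). There is one zero in the spectrum, matching the 1 component. The largest eigenvalue, 3.4142, is at most the vertex count 4.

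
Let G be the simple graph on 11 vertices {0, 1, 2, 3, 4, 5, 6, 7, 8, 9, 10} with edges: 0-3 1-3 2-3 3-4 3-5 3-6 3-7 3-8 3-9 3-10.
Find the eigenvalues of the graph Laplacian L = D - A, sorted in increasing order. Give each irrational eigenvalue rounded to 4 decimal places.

[0, 1, 1, 1, 1, 1, 1, 1, 1, 1, 11]

With the vertex order [0, 1, 2, 3, 4, 5, 6, 7, 8, 9, 10], the degrees are [1, 1, 1, 10, 1, 1, 1, 1, 1, 1, 1], giving D = diag(1, 1, 1, 10, 1, 1, 1, 1, 1, 1, 1) and L = D - A. Diagonalising L (or applying a numerical eigensolver to the 11x11 matrix) gives the spectrum above.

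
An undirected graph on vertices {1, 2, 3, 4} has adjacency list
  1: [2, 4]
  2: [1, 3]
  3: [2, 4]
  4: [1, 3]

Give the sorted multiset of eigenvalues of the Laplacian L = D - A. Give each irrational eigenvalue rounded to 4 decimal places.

With the vertex order [1, 2, 3, 4], the degrees are [2, 2, 2, 2], giving D = diag(2, 2, 2, 2) and L = D - A. The multiplicity of 0 as a Laplacian eigenvalue equals the number of connected components. The largest eigenvalue, 4, is at most the vertex count 4.

[0, 2, 2, 4]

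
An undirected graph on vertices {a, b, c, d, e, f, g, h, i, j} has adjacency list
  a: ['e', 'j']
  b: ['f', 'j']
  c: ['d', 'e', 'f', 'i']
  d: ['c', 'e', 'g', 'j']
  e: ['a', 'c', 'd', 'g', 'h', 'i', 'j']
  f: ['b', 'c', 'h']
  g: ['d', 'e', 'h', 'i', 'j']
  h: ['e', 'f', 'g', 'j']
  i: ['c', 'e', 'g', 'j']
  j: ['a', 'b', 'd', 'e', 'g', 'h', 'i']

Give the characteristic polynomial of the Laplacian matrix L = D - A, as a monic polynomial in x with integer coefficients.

x^10 - 42x^9 + 759x^8 - 7730x^7 + 48795x^6 - 197578x^5 + 512097x^4 - 817374x^3 + 727164x^2 - 274000x

Each diagonal entry of L is the vertex degree and each off-diagonal entry is -1 where an edge is present, 0 otherwise; in the order [a, b, c, d, e, f, g, h, i, j] the diagonal is [2, 2, 4, 4, 7, 3, 5, 4, 4, 7]. Computing det(xI - L) by cofactor expansion (or equivalently via sum-over-permutations) gives x^10 - 42x^9 + 759x^8 - 7730x^7 + 48795x^6 - 197578x^5 + 512097x^4 - 817374x^3 + 727164x^2 - 274000x. Since p(0) = det(-L) = 0, x divides p(x). There is one zero in the spectrum, matching the 1 component. By the matrix-tree theorem the graph has (1/10) * product of the nonzero eigenvalues = 27400 spanning trees.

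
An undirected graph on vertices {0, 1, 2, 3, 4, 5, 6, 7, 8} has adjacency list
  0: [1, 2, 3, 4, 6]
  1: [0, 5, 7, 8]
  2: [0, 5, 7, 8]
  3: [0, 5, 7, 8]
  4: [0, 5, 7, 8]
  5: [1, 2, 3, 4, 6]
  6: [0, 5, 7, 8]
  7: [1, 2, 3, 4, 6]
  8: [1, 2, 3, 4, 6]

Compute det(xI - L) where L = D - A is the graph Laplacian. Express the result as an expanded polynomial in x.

Each diagonal entry of L is the vertex degree and each off-diagonal entry is -1 where an edge is present, 0 otherwise; in the order [0, 1, 2, 3, 4, 5, 6, 7, 8] the diagonal is [5, 4, 4, 4, 4, 5, 4, 5, 5]. The eigenvalues of L are [0, 4, 4, 4, 4, 5, 5, 5, 9]; the characteristic polynomial is the product of (x - lambda_i), which multiplies out to x^9 - 40x^8 + 690x^7 - 6720x^6 + 40485x^5 - 154704x^4 + 366560x^3 - 492800x^2 + 288000x. Since p(0) = det(-L) = 0, x divides p(x). By the matrix-tree theorem the graph has (1/9) * product of the nonzero eigenvalues = 32000 spanning trees.

x^9 - 40x^8 + 690x^7 - 6720x^6 + 40485x^5 - 154704x^4 + 366560x^3 - 492800x^2 + 288000x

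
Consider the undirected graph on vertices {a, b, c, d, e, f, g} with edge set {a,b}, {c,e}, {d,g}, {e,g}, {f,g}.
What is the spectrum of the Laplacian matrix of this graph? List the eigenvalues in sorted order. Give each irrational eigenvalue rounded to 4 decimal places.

[0, 0, 0.5188, 1, 2, 2.3111, 4.1701]

With the vertex order [a, b, c, d, e, f, g], the degrees are [1, 1, 1, 1, 2, 1, 3], giving D = diag(1, 1, 1, 1, 2, 1, 3) and L = D - A. L is symmetric positive semidefinite, so every eigenvalue is real and nonnegative. The 2 zero eigenvalues correspond to the 2 connected components. There are 2 zeros in the spectrum, matching the 2 components. The eigenvalues sum to 10, which equals trace(L) = 2|E|.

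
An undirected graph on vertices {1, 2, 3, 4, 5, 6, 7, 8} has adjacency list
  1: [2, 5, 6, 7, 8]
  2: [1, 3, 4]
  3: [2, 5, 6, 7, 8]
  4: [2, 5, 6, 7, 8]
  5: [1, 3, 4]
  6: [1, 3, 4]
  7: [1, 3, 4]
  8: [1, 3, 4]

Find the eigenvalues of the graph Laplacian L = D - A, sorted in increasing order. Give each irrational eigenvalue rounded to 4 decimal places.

[0, 3, 3, 3, 3, 5, 5, 8]

Each diagonal entry of L is the vertex degree and each off-diagonal entry is -1 where an edge is present, 0 otherwise; in the order [1, 2, 3, 4, 5, 6, 7, 8] the diagonal is [5, 3, 5, 5, 3, 3, 3, 3]. The multiplicity of 0 as a Laplacian eigenvalue equals the number of connected components. The single zero eigenvalue shows the graph is connected.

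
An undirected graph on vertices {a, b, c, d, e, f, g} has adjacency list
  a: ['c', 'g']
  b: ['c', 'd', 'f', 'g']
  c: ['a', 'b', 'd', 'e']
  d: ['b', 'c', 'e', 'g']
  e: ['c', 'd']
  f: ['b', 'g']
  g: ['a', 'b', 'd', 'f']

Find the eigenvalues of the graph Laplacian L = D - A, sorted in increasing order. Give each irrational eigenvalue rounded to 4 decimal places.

[0, 1.3489, 1.8013, 3.2865, 4.2739, 5.3772, 5.9122]

Reading degrees in the order [a, b, c, d, e, f, g] gives [2, 4, 4, 4, 2, 2, 4]; set D = diag(2, 4, 4, 4, 2, 2, 4) and form L = D - A. L is symmetric positive semidefinite, so every eigenvalue is real and nonnegative. By the matrix-tree theorem the graph has (1/7) * product of the nonzero eigenvalues = 155 spanning trees.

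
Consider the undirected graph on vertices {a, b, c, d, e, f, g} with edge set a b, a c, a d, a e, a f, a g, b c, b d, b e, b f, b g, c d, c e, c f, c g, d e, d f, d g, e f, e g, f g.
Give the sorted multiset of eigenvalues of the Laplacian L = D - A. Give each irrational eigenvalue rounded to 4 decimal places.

Each diagonal entry of L is the vertex degree and each off-diagonal entry is -1 where an edge is present, 0 otherwise; in the order [a, b, c, d, e, f, g] the diagonal is [6, 6, 6, 6, 6, 6, 6]. Diagonalising L (or applying a numerical eigensolver to the 7x7 matrix) gives the spectrum above. The single zero eigenvalue shows the graph is connected. The largest eigenvalue, 7, is at most the vertex count 7.

[0, 7, 7, 7, 7, 7, 7]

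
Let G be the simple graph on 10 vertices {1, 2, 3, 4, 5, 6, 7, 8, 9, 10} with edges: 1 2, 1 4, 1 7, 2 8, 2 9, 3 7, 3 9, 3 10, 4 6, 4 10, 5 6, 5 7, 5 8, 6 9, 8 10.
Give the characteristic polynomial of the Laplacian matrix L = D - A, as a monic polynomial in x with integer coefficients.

x^10 - 30x^9 + 390x^8 - 2880x^7 + 13305x^6 - 39882x^5 + 77640x^4 - 94800x^3 + 66000x^2 - 20000x

Reading degrees in the order [1, 2, 3, 4, 5, 6, 7, 8, 9, 10] gives [3, 3, 3, 3, 3, 3, 3, 3, 3, 3]; set D = diag(3, 3, 3, 3, 3, 3, 3, 3, 3, 3) and form L = D - A. Computing det(xI - L) by cofactor expansion (or equivalently via sum-over-permutations) gives x^10 - 30x^9 + 390x^8 - 2880x^7 + 13305x^6 - 39882x^5 + 77640x^4 - 94800x^3 + 66000x^2 - 20000x. Since p(0) = det(-L) = 0, x divides p(x). By the matrix-tree theorem the graph has (1/10) * product of the nonzero eigenvalues = 2000 spanning trees. The largest eigenvalue, 5, is at most the vertex count 10.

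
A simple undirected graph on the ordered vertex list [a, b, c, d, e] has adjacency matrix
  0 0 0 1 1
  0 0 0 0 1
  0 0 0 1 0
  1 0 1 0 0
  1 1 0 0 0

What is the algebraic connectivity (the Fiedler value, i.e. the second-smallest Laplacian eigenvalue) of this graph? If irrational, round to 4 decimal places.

0.3820

With the vertex order [a, b, c, d, e], the degrees are [2, 1, 1, 2, 2], giving D = diag(2, 1, 1, 2, 2) and L = D - A. The smallest Laplacian eigenvalue is always 0. The next one, lambda_2 = 0.3820, measures how hard the graph is to disconnect: larger values mean better connectivity. By the matrix-tree theorem the graph has (1/5) * product of the nonzero eigenvalues = 1 spanning tree.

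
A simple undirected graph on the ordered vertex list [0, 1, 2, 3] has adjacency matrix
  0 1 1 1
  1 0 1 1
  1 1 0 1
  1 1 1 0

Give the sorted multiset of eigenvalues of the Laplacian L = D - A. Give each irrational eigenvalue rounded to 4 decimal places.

[0, 4, 4, 4]

Reading degrees in the order [0, 1, 2, 3] gives [3, 3, 3, 3]; set D = diag(3, 3, 3, 3) and form L = D - A. The multiplicity of 0 as a Laplacian eigenvalue equals the number of connected components.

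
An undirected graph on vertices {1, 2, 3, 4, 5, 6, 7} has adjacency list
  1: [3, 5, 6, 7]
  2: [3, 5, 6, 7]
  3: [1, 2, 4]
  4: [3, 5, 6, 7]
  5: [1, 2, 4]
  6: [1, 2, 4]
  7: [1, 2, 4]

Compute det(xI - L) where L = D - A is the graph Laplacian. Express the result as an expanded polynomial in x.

x^7 - 24x^6 + 234x^5 - 1192x^4 + 3357x^3 - 4968x^2 + 3024x

With the vertex order [1, 2, 3, 4, 5, 6, 7], the degrees are [4, 4, 3, 4, 3, 3, 3], giving D = diag(4, 4, 3, 4, 3, 3, 3) and L = D - A. The eigenvalues of L are [0, 3, 3, 3, 4, 4, 7]; the characteristic polynomial is the product of (x - lambda_i), which multiplies out to x^7 - 24x^6 + 234x^5 - 1192x^4 + 3357x^3 - 4968x^2 + 3024x. The constant term is 0 because L is singular (the all-ones vector lies in its kernel). There is one zero in the spectrum, matching the 1 component.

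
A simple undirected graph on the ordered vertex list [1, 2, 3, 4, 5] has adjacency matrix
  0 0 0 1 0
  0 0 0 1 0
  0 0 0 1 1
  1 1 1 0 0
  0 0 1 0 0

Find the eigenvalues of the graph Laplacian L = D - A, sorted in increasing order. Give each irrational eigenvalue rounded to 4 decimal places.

[0, 0.5188, 1, 2.3111, 4.1701]

Reading degrees in the order [1, 2, 3, 4, 5] gives [1, 1, 2, 3, 1]; set D = diag(1, 1, 2, 3, 1) and form L = D - A. The multiplicity of 0 as a Laplacian eigenvalue equals the number of connected components. The single zero eigenvalue shows the graph is connected. There is one zero in the spectrum, matching the 1 component.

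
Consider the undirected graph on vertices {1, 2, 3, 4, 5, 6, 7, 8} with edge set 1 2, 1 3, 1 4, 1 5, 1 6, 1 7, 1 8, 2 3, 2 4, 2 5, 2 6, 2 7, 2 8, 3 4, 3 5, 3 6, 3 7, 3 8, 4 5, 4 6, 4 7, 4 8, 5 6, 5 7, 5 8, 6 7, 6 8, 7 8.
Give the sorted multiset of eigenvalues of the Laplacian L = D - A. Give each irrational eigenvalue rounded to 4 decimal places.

[0, 8, 8, 8, 8, 8, 8, 8]

Reading degrees in the order [1, 2, 3, 4, 5, 6, 7, 8] gives [7, 7, 7, 7, 7, 7, 7, 7]; set D = diag(7, 7, 7, 7, 7, 7, 7, 7) and form L = D - A. Diagonalising L (or applying a numerical eigensolver to the 8x8 matrix) gives the spectrum above. The single zero eigenvalue shows the graph is connected. The largest eigenvalue, 8, is at most the vertex count 8. The eigenvalues sum to 56, which equals trace(L) = 2|E|.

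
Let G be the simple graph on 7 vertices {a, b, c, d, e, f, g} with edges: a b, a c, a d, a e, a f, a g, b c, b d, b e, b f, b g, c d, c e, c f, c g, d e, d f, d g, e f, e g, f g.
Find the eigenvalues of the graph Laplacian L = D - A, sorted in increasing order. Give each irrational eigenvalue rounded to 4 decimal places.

Each diagonal entry of L is the vertex degree and each off-diagonal entry is -1 where an edge is present, 0 otherwise; in the order [a, b, c, d, e, f, g] the diagonal is [6, 6, 6, 6, 6, 6, 6]. The multiplicity of 0 as a Laplacian eigenvalue equals the number of connected components.

[0, 7, 7, 7, 7, 7, 7]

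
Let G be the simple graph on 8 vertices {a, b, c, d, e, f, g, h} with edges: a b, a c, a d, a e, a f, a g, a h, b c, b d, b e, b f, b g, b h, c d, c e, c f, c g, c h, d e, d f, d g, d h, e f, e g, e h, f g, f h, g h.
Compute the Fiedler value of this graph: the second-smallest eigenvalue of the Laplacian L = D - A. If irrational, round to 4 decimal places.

Reading degrees in the order [a, b, c, d, e, f, g, h] gives [7, 7, 7, 7, 7, 7, 7, 7]; set D = diag(7, 7, 7, 7, 7, 7, 7, 7) and form L = D - A. The smallest Laplacian eigenvalue is always 0. The next one, lambda_2 = 8, measures how hard the graph is to disconnect: larger values mean better connectivity. The largest eigenvalue, 8, is at most the vertex count 8.

8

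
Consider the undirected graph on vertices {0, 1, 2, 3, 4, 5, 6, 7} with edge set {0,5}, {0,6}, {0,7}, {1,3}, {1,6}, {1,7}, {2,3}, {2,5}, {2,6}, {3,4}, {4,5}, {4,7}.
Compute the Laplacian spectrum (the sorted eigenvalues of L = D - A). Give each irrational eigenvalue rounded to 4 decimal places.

[0, 2, 2, 2, 4, 4, 4, 6]

With the vertex order [0, 1, 2, 3, 4, 5, 6, 7], the degrees are [3, 3, 3, 3, 3, 3, 3, 3], giving D = diag(3, 3, 3, 3, 3, 3, 3, 3) and L = D - A. Diagonalising L (or applying a numerical eigensolver to the 8x8 matrix) gives the spectrum above. The single zero eigenvalue shows the graph is connected.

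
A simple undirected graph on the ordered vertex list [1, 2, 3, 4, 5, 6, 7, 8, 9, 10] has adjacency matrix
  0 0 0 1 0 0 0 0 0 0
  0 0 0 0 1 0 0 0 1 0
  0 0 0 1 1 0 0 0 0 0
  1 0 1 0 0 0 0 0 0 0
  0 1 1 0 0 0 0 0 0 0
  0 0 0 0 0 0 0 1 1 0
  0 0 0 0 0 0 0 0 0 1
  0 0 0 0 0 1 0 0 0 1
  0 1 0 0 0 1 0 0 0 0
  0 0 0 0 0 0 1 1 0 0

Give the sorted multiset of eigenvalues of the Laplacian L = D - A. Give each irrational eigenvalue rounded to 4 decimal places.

Each diagonal entry of L is the vertex degree and each off-diagonal entry is -1 where an edge is present, 0 otherwise; in the order [1, 2, 3, 4, 5, 6, 7, 8, 9, 10] the diagonal is [1, 2, 2, 2, 2, 2, 1, 2, 2, 2]. Since every row of L sums to 0, the all-ones vector is in the kernel and 0 is an eigenvalue. There is one zero in the spectrum, matching the 1 component. The eigenvalues sum to 18, which equals trace(L) = 2|E|.

[0, 0.0979, 0.3820, 0.8244, 1.3820, 2, 2.6180, 3.1756, 3.6180, 3.9021]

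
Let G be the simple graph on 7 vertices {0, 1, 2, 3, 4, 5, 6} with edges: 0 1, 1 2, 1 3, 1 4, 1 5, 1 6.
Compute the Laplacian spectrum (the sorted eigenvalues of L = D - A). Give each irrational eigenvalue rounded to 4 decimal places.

[0, 1, 1, 1, 1, 1, 7]

Reading degrees in the order [0, 1, 2, 3, 4, 5, 6] gives [1, 6, 1, 1, 1, 1, 1]; set D = diag(1, 6, 1, 1, 1, 1, 1) and form L = D - A. L is symmetric positive semidefinite, so every eigenvalue is real and nonnegative. The single zero eigenvalue shows the graph is connected. The largest eigenvalue, 7, is at most the vertex count 7.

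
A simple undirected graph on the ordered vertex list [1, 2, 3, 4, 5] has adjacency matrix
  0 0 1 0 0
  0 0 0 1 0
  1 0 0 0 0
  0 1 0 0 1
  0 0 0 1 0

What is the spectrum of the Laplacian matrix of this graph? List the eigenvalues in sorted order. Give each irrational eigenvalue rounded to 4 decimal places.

Reading degrees in the order [1, 2, 3, 4, 5] gives [1, 1, 1, 2, 1]; set D = diag(1, 1, 1, 2, 1) and form L = D - A. L is symmetric positive semidefinite, so every eigenvalue is real and nonnegative. The 2 zero eigenvalues correspond to the 2 connected components. The largest eigenvalue, 3, is at most the vertex count 5.

[0, 0, 1, 2, 3]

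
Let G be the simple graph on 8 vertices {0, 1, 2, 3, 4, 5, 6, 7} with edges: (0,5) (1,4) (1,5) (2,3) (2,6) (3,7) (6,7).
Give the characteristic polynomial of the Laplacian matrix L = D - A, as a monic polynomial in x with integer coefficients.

Reading degrees in the order [0, 1, 2, 3, 4, 5, 6, 7] gives [1, 2, 2, 2, 1, 2, 2, 2]; set D = diag(1, 2, 2, 2, 1, 2, 2, 2) and form L = D - A. Computing det(xI - L) by cofactor expansion (or equivalently via sum-over-permutations) gives x^8 - 14x^7 + 78x^6 - 220x^5 + 328x^4 - 240x^3 + 64x^2. The constant term is 0 because L is singular (the all-ones vector lies in its kernel). The largest eigenvalue, 4, is at most the vertex count 8.

x^8 - 14x^7 + 78x^6 - 220x^5 + 328x^4 - 240x^3 + 64x^2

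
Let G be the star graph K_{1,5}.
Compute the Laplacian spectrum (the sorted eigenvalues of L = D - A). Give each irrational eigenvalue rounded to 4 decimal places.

[0, 1, 1, 1, 1, 6]

The graph has 6 vertices and degree multiset [5, 1, 1, 1, 1, 1]; D is the diagonal matrix of degrees and L = D - A. The multiplicity of 0 as a Laplacian eigenvalue equals the number of connected components. By the matrix-tree theorem the graph has (1/6) * product of the nonzero eigenvalues = 1 spanning tree. The largest eigenvalue, 6, is at most the vertex count 6.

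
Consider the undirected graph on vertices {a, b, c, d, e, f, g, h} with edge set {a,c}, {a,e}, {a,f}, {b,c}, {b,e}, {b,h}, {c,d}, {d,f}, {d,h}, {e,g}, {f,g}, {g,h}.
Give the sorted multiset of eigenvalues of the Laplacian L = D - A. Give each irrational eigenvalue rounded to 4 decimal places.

[0, 2, 2, 2, 4, 4, 4, 6]

Each diagonal entry of L is the vertex degree and each off-diagonal entry is -1 where an edge is present, 0 otherwise; in the order [a, b, c, d, e, f, g, h] the diagonal is [3, 3, 3, 3, 3, 3, 3, 3]. The multiplicity of 0 as a Laplacian eigenvalue equals the number of connected components. The single zero eigenvalue shows the graph is connected. The eigenvalues sum to 24, which equals trace(L) = 2|E|.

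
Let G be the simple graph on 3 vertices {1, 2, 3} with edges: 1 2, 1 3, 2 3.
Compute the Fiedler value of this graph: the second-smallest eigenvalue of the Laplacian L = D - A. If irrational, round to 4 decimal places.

3

With the vertex order [1, 2, 3], the degrees are [2, 2, 2], giving D = diag(2, 2, 2) and L = D - A. Computing the eigenvalues of L and sorting gives [0, 3, 3]. The Fiedler value lambda_2 = 3 is strictly positive, so the graph is connected.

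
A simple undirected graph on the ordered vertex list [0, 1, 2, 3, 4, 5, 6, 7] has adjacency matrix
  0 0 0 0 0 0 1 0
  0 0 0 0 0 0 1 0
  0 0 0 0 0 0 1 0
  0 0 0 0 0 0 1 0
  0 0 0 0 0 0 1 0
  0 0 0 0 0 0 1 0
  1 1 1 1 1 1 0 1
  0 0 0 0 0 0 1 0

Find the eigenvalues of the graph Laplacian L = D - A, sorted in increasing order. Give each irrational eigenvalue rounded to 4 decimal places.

[0, 1, 1, 1, 1, 1, 1, 8]

Each diagonal entry of L is the vertex degree and each off-diagonal entry is -1 where an edge is present, 0 otherwise; in the order [0, 1, 2, 3, 4, 5, 6, 7] the diagonal is [1, 1, 1, 1, 1, 1, 7, 1]. The multiplicity of 0 as a Laplacian eigenvalue equals the number of connected components. The single zero eigenvalue shows the graph is connected. The eigenvalues sum to 14, which equals trace(L) = 2|E|.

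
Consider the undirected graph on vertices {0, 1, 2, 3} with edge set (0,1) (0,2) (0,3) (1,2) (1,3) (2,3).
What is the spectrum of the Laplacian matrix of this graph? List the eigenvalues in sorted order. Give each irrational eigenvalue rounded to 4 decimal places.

Reading degrees in the order [0, 1, 2, 3] gives [3, 3, 3, 3]; set D = diag(3, 3, 3, 3) and form L = D - A. Diagonalising L (or applying a numerical eigensolver to the 4x4 matrix) gives the spectrum above. There is one zero in the spectrum, matching the 1 component.

[0, 4, 4, 4]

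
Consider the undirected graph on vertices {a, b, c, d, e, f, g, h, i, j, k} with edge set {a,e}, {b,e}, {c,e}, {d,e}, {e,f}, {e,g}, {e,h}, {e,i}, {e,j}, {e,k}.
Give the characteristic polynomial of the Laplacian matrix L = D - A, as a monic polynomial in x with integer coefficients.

With the vertex order [a, b, c, d, e, f, g, h, i, j, k], the degrees are [1, 1, 1, 1, 10, 1, 1, 1, 1, 1, 1], giving D = diag(1, 1, 1, 1, 10, 1, 1, 1, 1, 1, 1) and L = D - A. Computing det(xI - L) by cofactor expansion (or equivalently via sum-over-permutations) gives x^11 - 20x^10 + 135x^9 - 480x^8 + 1050x^7 - 1512x^6 + 1470x^5 - 960x^4 + 405x^3 - 100x^2 + 11x. The coefficient of x^10 equals -trace(L) = -20, matching the sum of degrees. The eigenvalues sum to 20, which equals trace(L) = 2|E|. There is one zero in the spectrum, matching the 1 component.

x^11 - 20x^10 + 135x^9 - 480x^8 + 1050x^7 - 1512x^6 + 1470x^5 - 960x^4 + 405x^3 - 100x^2 + 11x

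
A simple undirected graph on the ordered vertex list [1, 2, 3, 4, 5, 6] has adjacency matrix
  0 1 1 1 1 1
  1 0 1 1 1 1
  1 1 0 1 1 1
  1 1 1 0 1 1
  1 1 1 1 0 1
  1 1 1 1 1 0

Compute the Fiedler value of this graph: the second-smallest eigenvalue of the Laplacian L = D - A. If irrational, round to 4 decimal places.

6

Each diagonal entry of L is the vertex degree and each off-diagonal entry is -1 where an edge is present, 0 otherwise; in the order [1, 2, 3, 4, 5, 6] the diagonal is [5, 5, 5, 5, 5, 5]. Computing the eigenvalues of L and sorting gives [0, 6, 6, 6, 6, 6]. The Fiedler value lambda_2 = 6 is strictly positive, so the graph is connected. By the matrix-tree theorem the graph has (1/6) * product of the nonzero eigenvalues = 1296 spanning trees.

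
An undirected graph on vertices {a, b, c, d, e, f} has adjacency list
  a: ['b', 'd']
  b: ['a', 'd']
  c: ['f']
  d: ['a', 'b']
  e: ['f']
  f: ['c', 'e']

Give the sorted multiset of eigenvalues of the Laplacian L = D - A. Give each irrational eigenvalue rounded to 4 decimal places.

Reading degrees in the order [a, b, c, d, e, f] gives [2, 2, 1, 2, 1, 2]; set D = diag(2, 2, 1, 2, 1, 2) and form L = D - A. Since every row of L sums to 0, the all-ones vector is in the kernel and 0 is an eigenvalue. The 2 zero eigenvalues correspond to the 2 connected components. The eigenvalues sum to 10, which equals trace(L) = 2|E|.

[0, 0, 1, 3, 3, 3]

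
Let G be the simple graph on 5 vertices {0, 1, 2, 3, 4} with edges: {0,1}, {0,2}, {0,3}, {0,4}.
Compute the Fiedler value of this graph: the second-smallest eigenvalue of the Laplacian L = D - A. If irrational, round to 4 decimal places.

1

Reading degrees in the order [0, 1, 2, 3, 4] gives [4, 1, 1, 1, 1]; set D = diag(4, 1, 1, 1, 1) and form L = D - A. The smallest Laplacian eigenvalue is always 0. The next one, lambda_2 = 1, measures how hard the graph is to disconnect: larger values mean better connectivity. The largest eigenvalue, 5, is at most the vertex count 5.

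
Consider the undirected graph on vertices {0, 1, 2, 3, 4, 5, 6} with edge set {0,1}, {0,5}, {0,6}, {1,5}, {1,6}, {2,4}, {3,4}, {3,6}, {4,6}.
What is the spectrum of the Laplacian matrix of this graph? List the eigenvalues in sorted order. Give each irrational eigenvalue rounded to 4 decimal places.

[0, 0.5140, 1.3364, 3, 3.8360, 4, 5.3136]

Each diagonal entry of L is the vertex degree and each off-diagonal entry is -1 where an edge is present, 0 otherwise; in the order [0, 1, 2, 3, 4, 5, 6] the diagonal is [3, 3, 1, 2, 3, 2, 4]. The multiplicity of 0 as a Laplacian eigenvalue equals the number of connected components. The largest eigenvalue, 5.3136, is at most the vertex count 7. The eigenvalues sum to 18, which equals trace(L) = 2|E|.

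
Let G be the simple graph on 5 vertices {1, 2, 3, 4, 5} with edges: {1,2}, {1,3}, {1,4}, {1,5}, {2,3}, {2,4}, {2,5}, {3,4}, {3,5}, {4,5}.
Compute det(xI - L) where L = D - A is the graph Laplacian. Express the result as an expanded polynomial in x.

Reading degrees in the order [1, 2, 3, 4, 5] gives [4, 4, 4, 4, 4]; set D = diag(4, 4, 4, 4, 4) and form L = D - A. The eigenvalues of L are [0, 5, 5, 5, 5]; the characteristic polynomial is the product of (x - lambda_i), which multiplies out to x^5 - 20x^4 + 150x^3 - 500x^2 + 625x. The constant term is 0 because L is singular (the all-ones vector lies in its kernel). The eigenvalues sum to 20, which equals trace(L) = 2|E|.

x^5 - 20x^4 + 150x^3 - 500x^2 + 625x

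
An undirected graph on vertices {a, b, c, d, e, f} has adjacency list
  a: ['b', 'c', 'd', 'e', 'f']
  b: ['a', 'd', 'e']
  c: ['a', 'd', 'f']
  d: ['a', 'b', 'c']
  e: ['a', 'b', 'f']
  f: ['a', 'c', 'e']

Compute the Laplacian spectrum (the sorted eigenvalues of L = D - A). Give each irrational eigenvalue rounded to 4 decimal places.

With the vertex order [a, b, c, d, e, f], the degrees are [5, 3, 3, 3, 3, 3], giving D = diag(5, 3, 3, 3, 3, 3) and L = D - A. The multiplicity of 0 as a Laplacian eigenvalue equals the number of connected components. The single zero eigenvalue shows the graph is connected. The eigenvalues sum to 20, which equals trace(L) = 2|E|.

[0, 2.3820, 2.3820, 4.6180, 4.6180, 6]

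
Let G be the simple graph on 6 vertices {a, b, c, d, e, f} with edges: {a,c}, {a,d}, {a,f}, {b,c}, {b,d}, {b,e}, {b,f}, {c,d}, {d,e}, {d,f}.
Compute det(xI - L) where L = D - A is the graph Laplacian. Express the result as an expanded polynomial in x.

Each diagonal entry of L is the vertex degree and each off-diagonal entry is -1 where an edge is present, 0 otherwise; in the order [a, b, c, d, e, f] the diagonal is [3, 4, 3, 5, 2, 3]. Computing det(xI - L) by cofactor expansion (or equivalently via sum-over-permutations) gives x^6 - 20x^5 + 154x^4 - 568x^3 + 999x^2 - 666x. The constant term is 0 because L is singular (the all-ones vector lies in its kernel). There is one zero in the spectrum, matching the 1 component. By the matrix-tree theorem the graph has (1/6) * product of the nonzero eigenvalues = 111 spanning trees.

x^6 - 20x^5 + 154x^4 - 568x^3 + 999x^2 - 666x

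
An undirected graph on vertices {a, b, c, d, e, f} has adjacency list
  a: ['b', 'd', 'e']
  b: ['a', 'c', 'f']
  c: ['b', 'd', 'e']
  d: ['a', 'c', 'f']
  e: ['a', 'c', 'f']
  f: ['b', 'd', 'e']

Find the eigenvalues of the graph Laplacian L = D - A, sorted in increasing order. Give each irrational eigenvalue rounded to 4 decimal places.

[0, 3, 3, 3, 3, 6]

Reading degrees in the order [a, b, c, d, e, f] gives [3, 3, 3, 3, 3, 3]; set D = diag(3, 3, 3, 3, 3, 3) and form L = D - A. The multiplicity of 0 as a Laplacian eigenvalue equals the number of connected components. By the matrix-tree theorem the graph has (1/6) * product of the nonzero eigenvalues = 81 spanning trees.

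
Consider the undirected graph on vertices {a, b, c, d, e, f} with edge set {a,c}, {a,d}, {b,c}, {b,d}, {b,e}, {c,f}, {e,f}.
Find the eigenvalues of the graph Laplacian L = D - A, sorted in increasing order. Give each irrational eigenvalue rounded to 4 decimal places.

Each diagonal entry of L is the vertex degree and each off-diagonal entry is -1 where an edge is present, 0 otherwise; in the order [a, b, c, d, e, f] the diagonal is [2, 3, 3, 2, 2, 2]. Diagonalising L (or applying a numerical eigensolver to the 6x6 matrix) gives the spectrum above. The single zero eigenvalue shows the graph is connected. The largest eigenvalue, 5, is at most the vertex count 6.

[0, 1, 2, 3, 3, 5]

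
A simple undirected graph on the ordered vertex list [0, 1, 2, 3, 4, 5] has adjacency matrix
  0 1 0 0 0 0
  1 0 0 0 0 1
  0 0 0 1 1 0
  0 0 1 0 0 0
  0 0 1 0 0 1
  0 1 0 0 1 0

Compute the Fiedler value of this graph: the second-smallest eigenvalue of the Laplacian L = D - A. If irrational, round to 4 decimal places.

Each diagonal entry of L is the vertex degree and each off-diagonal entry is -1 where an edge is present, 0 otherwise; in the order [0, 1, 2, 3, 4, 5] the diagonal is [1, 2, 2, 1, 2, 2]. The sorted Laplacian eigenvalues are [0, 0.2679, 1, 2, 3, 3.7321]; the algebraic connectivity is the second entry, 0.2679. There is one zero in the spectrum, matching the 1 component.

0.2679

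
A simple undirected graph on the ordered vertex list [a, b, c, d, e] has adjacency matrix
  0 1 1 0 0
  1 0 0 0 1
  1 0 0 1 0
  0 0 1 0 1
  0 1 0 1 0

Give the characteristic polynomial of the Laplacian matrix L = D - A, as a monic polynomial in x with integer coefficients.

With the vertex order [a, b, c, d, e], the degrees are [2, 2, 2, 2, 2], giving D = diag(2, 2, 2, 2, 2) and L = D - A. L has integer entries, so p(x) = det(xI - L) has integer coefficients. Expanding the determinant yields x^5 - 10x^4 + 35x^3 - 50x^2 + 25x. The coefficient of x^4 equals -trace(L) = -10, matching the sum of degrees. The largest eigenvalue, 3.6180, is at most the vertex count 5. By the matrix-tree theorem the graph has (1/5) * product of the nonzero eigenvalues = 5 spanning trees.

x^5 - 10x^4 + 35x^3 - 50x^2 + 25x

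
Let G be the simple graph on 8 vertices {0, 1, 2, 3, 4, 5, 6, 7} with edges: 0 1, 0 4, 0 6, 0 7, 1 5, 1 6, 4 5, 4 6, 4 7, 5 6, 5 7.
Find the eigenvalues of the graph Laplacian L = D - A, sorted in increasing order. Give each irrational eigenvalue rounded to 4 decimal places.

Reading degrees in the order [0, 1, 2, 3, 4, 5, 6, 7] gives [4, 3, 0, 0, 4, 4, 4, 3]; set D = diag(4, 3, 0, 0, 4, 4, 4, 3) and form L = D - A. Since every row of L sums to 0, the all-ones vector is in the kernel and 0 is an eigenvalue. The 3 zero eigenvalues correspond to the 3 connected components.

[0, 0, 0, 2.5858, 4, 4, 5.4142, 6]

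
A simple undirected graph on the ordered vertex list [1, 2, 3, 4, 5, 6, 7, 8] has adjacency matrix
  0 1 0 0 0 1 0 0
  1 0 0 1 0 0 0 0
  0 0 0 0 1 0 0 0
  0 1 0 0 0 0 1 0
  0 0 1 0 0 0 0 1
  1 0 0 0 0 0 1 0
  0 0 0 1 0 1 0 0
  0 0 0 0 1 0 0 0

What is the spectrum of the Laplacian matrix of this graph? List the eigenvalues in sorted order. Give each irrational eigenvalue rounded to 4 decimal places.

[0, 0, 1, 1.3820, 1.3820, 3, 3.6180, 3.6180]

Each diagonal entry of L is the vertex degree and each off-diagonal entry is -1 where an edge is present, 0 otherwise; in the order [1, 2, 3, 4, 5, 6, 7, 8] the diagonal is [2, 2, 1, 2, 2, 2, 2, 1]. Since every row of L sums to 0, the all-ones vector is in the kernel and 0 is an eigenvalue. The 2 zero eigenvalues correspond to the 2 connected components. There are 2 zeros in the spectrum, matching the 2 components. The eigenvalues sum to 14, which equals trace(L) = 2|E|.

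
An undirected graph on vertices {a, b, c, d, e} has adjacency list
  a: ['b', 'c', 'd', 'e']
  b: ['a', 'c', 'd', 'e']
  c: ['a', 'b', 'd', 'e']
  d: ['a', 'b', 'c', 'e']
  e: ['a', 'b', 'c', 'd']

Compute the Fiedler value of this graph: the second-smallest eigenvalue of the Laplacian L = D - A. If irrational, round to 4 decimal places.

Reading degrees in the order [a, b, c, d, e] gives [4, 4, 4, 4, 4]; set D = diag(4, 4, 4, 4, 4) and form L = D - A. Computing the eigenvalues of L and sorting gives [0, 5, 5, 5, 5]. The Fiedler value lambda_2 = 5 is strictly positive, so the graph is connected. The largest eigenvalue, 5, is at most the vertex count 5.

5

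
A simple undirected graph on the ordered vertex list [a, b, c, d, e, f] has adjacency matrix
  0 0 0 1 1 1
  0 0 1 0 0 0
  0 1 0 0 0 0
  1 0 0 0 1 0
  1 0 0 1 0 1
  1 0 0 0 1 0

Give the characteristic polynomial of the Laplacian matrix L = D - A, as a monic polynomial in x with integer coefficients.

Each diagonal entry of L is the vertex degree and each off-diagonal entry is -1 where an edge is present, 0 otherwise; in the order [a, b, c, d, e, f] the diagonal is [3, 1, 1, 2, 3, 2]. Computing det(xI - L) by cofactor expansion (or equivalently via sum-over-permutations) gives x^6 - 12x^5 + 52x^4 - 96x^3 + 64x^2. The coefficient of x^5 equals -trace(L) = -12, matching the sum of degrees. The largest eigenvalue, 4, is at most the vertex count 6.

x^6 - 12x^5 + 52x^4 - 96x^3 + 64x^2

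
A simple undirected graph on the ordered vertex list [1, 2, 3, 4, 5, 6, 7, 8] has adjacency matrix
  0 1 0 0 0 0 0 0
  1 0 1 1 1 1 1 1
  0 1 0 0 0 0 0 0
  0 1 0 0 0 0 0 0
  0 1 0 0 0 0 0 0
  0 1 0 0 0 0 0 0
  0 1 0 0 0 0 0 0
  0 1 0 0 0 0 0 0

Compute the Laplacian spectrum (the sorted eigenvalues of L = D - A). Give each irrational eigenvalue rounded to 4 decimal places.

With the vertex order [1, 2, 3, 4, 5, 6, 7, 8], the degrees are [1, 7, 1, 1, 1, 1, 1, 1], giving D = diag(1, 7, 1, 1, 1, 1, 1, 1) and L = D - A. Since every row of L sums to 0, the all-ones vector is in the kernel and 0 is an eigenvalue. The single zero eigenvalue shows the graph is connected. There is one zero in the spectrum, matching the 1 component. The largest eigenvalue, 8, is at most the vertex count 8.

[0, 1, 1, 1, 1, 1, 1, 8]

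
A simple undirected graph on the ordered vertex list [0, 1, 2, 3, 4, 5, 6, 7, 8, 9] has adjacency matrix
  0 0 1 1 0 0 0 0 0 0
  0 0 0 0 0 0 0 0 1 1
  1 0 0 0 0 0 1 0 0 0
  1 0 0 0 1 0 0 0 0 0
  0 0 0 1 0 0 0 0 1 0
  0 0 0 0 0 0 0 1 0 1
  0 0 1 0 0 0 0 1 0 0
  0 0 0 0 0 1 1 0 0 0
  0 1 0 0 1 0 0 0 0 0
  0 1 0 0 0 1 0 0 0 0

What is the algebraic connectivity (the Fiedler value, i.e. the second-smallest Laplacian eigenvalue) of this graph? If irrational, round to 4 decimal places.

0.3820

Reading degrees in the order [0, 1, 2, 3, 4, 5, 6, 7, 8, 9] gives [2, 2, 2, 2, 2, 2, 2, 2, 2, 2]; set D = diag(2, 2, 2, 2, 2, 2, 2, 2, 2, 2) and form L = D - A. The sorted Laplacian eigenvalues are [0, 0.3820, 0.3820, 1.3820, 1.3820, 2.6180, 2.6180, 3.6180, 3.6180, 4]; the algebraic connectivity is the second entry, 0.3820.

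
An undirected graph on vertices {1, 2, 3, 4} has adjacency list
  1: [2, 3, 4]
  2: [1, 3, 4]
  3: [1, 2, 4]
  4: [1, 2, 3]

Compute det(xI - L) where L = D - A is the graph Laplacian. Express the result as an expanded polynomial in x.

Reading degrees in the order [1, 2, 3, 4] gives [3, 3, 3, 3]; set D = diag(3, 3, 3, 3) and form L = D - A. The eigenvalues of L are [0, 4, 4, 4]; the characteristic polynomial is the product of (x - lambda_i), which multiplies out to x^4 - 12x^3 + 48x^2 - 64x. The coefficient of x^3 equals -trace(L) = -12, matching the sum of degrees. The eigenvalues sum to 12, which equals trace(L) = 2|E|.

x^4 - 12x^3 + 48x^2 - 64x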